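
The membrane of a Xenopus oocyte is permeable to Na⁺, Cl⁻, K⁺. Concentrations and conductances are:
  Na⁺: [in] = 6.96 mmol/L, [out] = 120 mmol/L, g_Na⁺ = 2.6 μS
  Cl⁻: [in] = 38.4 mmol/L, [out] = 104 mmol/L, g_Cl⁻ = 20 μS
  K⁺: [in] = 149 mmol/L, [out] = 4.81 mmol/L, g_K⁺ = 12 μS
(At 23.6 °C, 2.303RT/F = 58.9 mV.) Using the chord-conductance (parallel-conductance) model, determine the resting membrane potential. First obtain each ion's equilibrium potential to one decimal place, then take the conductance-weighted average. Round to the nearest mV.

-40 mV

E_Na⁺ = (58.9/1)·log₁₀(120/6.96) = 72.8 mV
E_Cl⁻ = (58.9/-1)·log₁₀(104/38.4) = -25.5 mV
E_K⁺ = (58.9/1)·log₁₀(4.81/149) = -87.8 mV
Vm = (Σ gᵢEᵢ)/(Σ gᵢ) = (2.6·72.8 + 20·-25.5 + 12·-87.8) / (2.6 + 20 + 12)
= -1374.32 / 34.6 = -39.72 mV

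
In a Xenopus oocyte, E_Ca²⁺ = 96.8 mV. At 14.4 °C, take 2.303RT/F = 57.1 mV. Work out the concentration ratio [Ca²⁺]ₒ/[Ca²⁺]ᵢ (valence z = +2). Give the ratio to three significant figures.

log₁₀([out]/[in]) = E·z/(57.1) = 96.8 × 2 / 57.1 = 3.3905
[out]/[in] = 10^(3.3905) = 2458

2460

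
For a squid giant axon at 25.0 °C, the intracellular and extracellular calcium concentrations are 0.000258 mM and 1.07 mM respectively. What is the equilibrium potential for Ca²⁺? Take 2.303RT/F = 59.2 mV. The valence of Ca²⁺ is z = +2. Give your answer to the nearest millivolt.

107 mV

E = (59.2/z) · log₁₀([Ca²⁺]_out/[Ca²⁺]_in) with z = +2.
= (59.2/2) · log₁₀(1.07/0.000258) = 29.60 · log₁₀(4147)
= 29.60 · (3.6178) = 107.09 mV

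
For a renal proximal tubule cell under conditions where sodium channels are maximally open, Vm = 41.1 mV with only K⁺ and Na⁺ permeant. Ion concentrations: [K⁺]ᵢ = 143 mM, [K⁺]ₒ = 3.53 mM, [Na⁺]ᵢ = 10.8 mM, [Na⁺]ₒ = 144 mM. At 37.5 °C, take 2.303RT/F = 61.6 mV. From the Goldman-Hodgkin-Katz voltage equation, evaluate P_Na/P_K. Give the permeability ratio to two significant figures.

7.0

Let α = P_Na/P_K. GHK: Vm = 61.6·log₁₀[(Kₒ + α·Naₒ)/(Kᵢ + α·Naᵢ)].
10^(Vm/61.6) = 10^(41.1/61.6) = 4.6474
So 4.6474·(Kᵢ + α·Naᵢ) = Kₒ + α·Naₒ → α = (4.6474·143.0 − 3.53) / (144.0 − 4.6474·10.8)
α = (664.6 − 3.53) / (144.0 − 50.19) = 661/93.81 = 7.047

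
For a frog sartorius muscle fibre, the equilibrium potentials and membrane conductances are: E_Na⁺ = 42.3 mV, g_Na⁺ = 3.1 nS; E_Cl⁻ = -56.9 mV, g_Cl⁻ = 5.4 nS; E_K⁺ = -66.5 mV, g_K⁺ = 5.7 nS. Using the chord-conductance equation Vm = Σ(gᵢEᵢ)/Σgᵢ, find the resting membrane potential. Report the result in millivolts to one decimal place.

-39.1 mV

Σ gᵢEᵢ = 3.1·(42.3) + 5.4·(-56.9) + 5.7·(-66.5) = -555.18
Σ gᵢ = 3.1 + 5.4 + 5.7 = 14.2
Vm = -555.18 / 14.2 = -39.10 mV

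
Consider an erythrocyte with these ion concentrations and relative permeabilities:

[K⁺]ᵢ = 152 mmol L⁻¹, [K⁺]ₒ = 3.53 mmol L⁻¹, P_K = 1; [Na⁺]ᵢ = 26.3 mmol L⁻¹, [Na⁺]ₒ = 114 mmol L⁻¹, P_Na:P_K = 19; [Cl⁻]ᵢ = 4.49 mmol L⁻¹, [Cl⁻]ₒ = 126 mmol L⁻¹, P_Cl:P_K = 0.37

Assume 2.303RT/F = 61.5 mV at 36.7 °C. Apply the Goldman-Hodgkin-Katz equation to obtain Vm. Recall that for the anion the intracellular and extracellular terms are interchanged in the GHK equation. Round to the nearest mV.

Vm = 61.5 · log₁₀[(Σ P·[cation]ₒ + Σ P·[anion]ᵢ) / (Σ P·[cation]ᵢ + Σ P·[anion]ₒ)]
Numerator = 1×3.53 + 19×114 + 0.37×4.49 = 2171
Denominator = 1×152 + 19×26.3 + 0.37×126 = 698.3
Vm = 61.5 · log₁₀(3.1092) = 61.5 × (0.4926) = 30.30 mV

30 mV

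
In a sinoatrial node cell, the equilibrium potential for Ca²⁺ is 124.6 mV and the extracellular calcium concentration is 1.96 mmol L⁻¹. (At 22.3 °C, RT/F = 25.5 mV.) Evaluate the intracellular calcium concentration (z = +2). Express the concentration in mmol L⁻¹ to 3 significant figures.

0.000112 mmol L⁻¹

Nernst: E = (25.5/2) · ln([out]/[in]), so ln([out]/[in]) = 124.6 × 2 / 25.5 = 9.7725.
[out]/[in] = e^(9.7725) = 1.755e+04.
[in] = 1.96 / 1.755e+04 = 0.0001117 mmol L⁻¹.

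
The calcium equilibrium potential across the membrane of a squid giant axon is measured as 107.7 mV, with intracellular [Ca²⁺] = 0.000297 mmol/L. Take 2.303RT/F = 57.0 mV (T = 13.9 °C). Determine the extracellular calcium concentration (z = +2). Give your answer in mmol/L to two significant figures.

1.8 mmol/L

Nernst: E = (57.0/2) · log₁₀([out]/[in]), so log₁₀([out]/[in]) = 107.7 × 2 / 57.0 = 3.7789.
[out]/[in] = 10^(3.7789) = 6011.
[out] = 6011 × 0.000297 = 1.785 mmol/L.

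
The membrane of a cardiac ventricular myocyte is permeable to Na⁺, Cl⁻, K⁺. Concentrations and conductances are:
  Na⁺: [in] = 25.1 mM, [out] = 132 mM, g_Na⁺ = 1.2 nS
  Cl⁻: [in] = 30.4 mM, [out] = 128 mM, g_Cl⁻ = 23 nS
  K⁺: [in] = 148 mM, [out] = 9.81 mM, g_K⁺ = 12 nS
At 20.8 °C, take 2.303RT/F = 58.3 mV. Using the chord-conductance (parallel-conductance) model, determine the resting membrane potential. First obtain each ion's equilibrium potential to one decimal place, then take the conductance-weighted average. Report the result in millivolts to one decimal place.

-44.5 mV

E_Na⁺ = (58.3/1)·log₁₀(132/25.1) = 42.0 mV
E_Cl⁻ = (58.3/-1)·log₁₀(128/30.4) = -36.4 mV
E_K⁺ = (58.3/1)·log₁₀(9.81/148) = -68.7 mV
Vm = (Σ gᵢEᵢ)/(Σ gᵢ) = (1.2·42.0 + 23·-36.4 + 12·-68.7) / (1.2 + 23 + 12)
= -1611.20 / 36.2 = -44.51 mV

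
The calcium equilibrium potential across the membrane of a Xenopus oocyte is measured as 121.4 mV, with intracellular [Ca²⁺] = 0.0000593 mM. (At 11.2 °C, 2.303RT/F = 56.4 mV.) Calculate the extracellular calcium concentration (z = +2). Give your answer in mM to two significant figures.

Nernst: E = (56.4/2) · log₁₀([out]/[in]), so log₁₀([out]/[in]) = 121.4 × 2 / 56.4 = 4.3050.
[out]/[in] = 10^(4.3050) = 2.018e+04.
[out] = 2.018e+04 × 0.0000593 = 1.197 mM.

1.2 mM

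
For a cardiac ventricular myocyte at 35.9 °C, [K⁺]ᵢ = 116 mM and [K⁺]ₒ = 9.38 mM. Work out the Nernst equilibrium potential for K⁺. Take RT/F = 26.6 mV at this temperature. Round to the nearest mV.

-67 mV

E = (26.6/z) · ln([K⁺]_out/[K⁺]_in) with z = +1.
= (26.6/1) · ln(9.38/116) = 26.60 · ln(0.08086)
= 26.60 · (-2.5150) = -66.90 mV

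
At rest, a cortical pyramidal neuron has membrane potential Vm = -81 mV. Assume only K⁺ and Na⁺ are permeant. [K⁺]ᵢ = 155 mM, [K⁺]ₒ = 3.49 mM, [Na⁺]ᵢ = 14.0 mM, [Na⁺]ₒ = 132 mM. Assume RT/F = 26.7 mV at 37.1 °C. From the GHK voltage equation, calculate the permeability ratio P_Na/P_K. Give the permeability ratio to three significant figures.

Let α = P_Na/P_K. GHK: Vm = 26.7·ln[(Kₒ + α·Naₒ)/(Kᵢ + α·Naᵢ)].
e^(Vm/26.7) = e^(-81.0/26.7) = 0.048137
So 0.048137·(Kᵢ + α·Naᵢ) = Kₒ + α·Naₒ → α = (0.048137·155.0 − 3.49) / (132.0 − 0.048137·14.0)
α = (7.461 − 3.49) / (132.0 − 0.6739) = 3.971/131.3 = 0.03024

0.0302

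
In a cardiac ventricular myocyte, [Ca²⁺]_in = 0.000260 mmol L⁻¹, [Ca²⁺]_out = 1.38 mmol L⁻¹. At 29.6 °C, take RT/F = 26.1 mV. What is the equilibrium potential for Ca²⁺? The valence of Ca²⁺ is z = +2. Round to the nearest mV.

112 mV

E = (26.1/z) · ln([Ca²⁺]_out/[Ca²⁺]_in) with z = +2.
= (26.1/2) · ln(1.38/0.000260) = 13.05 · ln(5308)
= 13.05 · (8.5769) = 111.93 mV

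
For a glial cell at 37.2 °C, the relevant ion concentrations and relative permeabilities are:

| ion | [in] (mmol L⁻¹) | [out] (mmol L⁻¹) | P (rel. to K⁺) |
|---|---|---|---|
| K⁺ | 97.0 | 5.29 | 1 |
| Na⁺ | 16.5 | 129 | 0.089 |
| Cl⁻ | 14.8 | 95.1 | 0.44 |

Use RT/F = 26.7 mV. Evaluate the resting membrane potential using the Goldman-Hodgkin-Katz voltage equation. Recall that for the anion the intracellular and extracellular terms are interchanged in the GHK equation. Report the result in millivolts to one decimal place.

-48.0 mV

Vm = 26.7 · ln[(Σ P·[cation]ₒ + Σ P·[anion]ᵢ) / (Σ P·[cation]ᵢ + Σ P·[anion]ₒ)]
Numerator = 1×5.29 + 0.089×129 + 0.44×14.8 = 23.28
Denominator = 1×97.0 + 0.089×16.5 + 0.44×95.1 = 140.3
Vm = 26.7 · ln(0.16594) = 26.7 × (-1.7961) = -47.96 mV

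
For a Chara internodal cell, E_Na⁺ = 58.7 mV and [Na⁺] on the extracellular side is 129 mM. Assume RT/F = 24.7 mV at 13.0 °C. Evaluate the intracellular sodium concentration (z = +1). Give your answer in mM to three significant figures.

12.0 mM

Nernst: E = (24.7/1) · ln([out]/[in]), so ln([out]/[in]) = 58.7 × 1 / 24.7 = 2.3765.
[out]/[in] = e^(2.3765) = 10.77.
[in] = 129 / 10.77 = 11.98 mM.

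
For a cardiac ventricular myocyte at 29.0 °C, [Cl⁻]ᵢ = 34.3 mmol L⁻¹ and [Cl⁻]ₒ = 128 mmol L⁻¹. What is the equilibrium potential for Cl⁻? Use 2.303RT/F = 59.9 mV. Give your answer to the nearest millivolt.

-34 mV

E = (59.9/z) · log₁₀([Cl⁻]_out/[Cl⁻]_in) with z = -1.
For an anion, dividing by z = -1 reverses the sign.
= (59.9/-1) · log₁₀(128/34.3) = -59.90 · log₁₀(3.732)
= -59.90 · (0.5719) = -34.26 mV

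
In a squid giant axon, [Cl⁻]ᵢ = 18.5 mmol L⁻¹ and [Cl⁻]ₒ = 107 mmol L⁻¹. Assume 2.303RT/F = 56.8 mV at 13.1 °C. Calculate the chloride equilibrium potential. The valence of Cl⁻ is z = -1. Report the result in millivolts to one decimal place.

-43.3 mV

E = (56.8/z) · log₁₀([Cl⁻]_out/[Cl⁻]_in) with z = -1.
For an anion, dividing by z = -1 reverses the sign.
= (56.8/-1) · log₁₀(107/18.5) = -56.80 · log₁₀(5.784)
= -56.80 · (0.7622) = -43.29 mV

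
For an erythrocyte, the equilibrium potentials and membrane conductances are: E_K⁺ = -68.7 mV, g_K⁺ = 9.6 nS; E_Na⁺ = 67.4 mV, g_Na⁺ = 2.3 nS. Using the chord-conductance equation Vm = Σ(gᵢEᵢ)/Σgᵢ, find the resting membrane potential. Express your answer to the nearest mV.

-42 mV

Σ gᵢEᵢ = 9.6·(-68.7) + 2.3·(67.4) = -504.50
Σ gᵢ = 9.6 + 2.3 = 11.9
Vm = -504.50 / 11.9 = -42.39 mV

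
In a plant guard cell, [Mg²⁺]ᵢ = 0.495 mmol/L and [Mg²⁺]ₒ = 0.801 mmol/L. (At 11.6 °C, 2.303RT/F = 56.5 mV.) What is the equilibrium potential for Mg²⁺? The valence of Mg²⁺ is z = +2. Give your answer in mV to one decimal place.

E = (56.5/z) · log₁₀([Mg²⁺]_out/[Mg²⁺]_in) with z = +2.
= (56.5/2) · log₁₀(0.801/0.495) = 28.25 · log₁₀(1.618)
= 28.25 · (0.2090) = 5.91 mV

5.9 mV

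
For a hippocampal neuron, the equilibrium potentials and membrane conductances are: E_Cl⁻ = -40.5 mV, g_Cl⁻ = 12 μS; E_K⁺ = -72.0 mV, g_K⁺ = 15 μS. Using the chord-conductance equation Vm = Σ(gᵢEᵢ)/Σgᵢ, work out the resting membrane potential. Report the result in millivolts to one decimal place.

Σ gᵢEᵢ = 12·(-40.5) + 15·(-72.0) = -1566.00
Σ gᵢ = 12 + 15 = 27
Vm = -1566.00 / 27 = -58.00 mV

-58.0 mV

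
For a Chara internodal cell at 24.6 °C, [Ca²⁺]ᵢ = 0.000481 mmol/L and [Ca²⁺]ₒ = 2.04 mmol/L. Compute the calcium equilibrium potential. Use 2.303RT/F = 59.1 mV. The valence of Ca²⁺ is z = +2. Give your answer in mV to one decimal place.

E = (59.1/z) · log₁₀([Ca²⁺]_out/[Ca²⁺]_in) with z = +2.
= (59.1/2) · log₁₀(2.04/0.000481) = 29.55 · log₁₀(4241)
= 29.55 · (3.6275) = 107.19 mV

107.2 mV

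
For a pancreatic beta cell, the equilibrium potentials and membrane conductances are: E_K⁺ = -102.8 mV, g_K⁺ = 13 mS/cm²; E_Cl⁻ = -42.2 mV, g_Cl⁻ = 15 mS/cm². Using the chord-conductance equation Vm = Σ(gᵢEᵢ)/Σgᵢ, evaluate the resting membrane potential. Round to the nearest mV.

Σ gᵢEᵢ = 13·(-102.8) + 15·(-42.2) = -1969.40
Σ gᵢ = 13 + 15 = 28
Vm = -1969.40 / 28 = -70.34 mV

-70 mV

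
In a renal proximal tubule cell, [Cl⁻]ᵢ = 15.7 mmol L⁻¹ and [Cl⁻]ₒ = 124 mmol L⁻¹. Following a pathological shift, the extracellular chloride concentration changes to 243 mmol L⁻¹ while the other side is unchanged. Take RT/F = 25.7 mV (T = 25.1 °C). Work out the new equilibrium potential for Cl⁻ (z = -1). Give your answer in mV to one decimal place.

-70.4 mV

After the shift: [Cl⁻]_out = 243, [Cl⁻]_in = 15.7 mmol L⁻¹.
E_new = (25.7/-1)·ln(243/15.7) = -25.70 · (2.7394) = -70.40 mV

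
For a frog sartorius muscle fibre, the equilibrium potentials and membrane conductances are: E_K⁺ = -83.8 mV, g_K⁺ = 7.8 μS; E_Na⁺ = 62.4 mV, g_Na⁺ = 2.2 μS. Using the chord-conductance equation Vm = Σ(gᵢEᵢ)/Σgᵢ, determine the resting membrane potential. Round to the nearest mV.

Σ gᵢEᵢ = 7.8·(-83.8) + 2.2·(62.4) = -516.36
Σ gᵢ = 7.8 + 2.2 = 10
Vm = -516.36 / 10 = -51.64 mV

-52 mV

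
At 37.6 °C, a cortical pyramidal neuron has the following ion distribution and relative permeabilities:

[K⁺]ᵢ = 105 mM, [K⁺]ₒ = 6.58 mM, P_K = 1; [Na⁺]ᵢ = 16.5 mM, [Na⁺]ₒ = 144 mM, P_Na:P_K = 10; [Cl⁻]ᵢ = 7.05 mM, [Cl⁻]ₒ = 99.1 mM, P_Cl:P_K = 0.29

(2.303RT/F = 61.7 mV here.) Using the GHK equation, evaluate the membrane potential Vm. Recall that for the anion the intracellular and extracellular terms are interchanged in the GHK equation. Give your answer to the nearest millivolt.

Vm = 61.7 · log₁₀[(Σ P·[cation]ₒ + Σ P·[anion]ᵢ) / (Σ P·[cation]ᵢ + Σ P·[anion]ₒ)]
Numerator = 1×6.58 + 10×144 + 0.29×7.05 = 1449
Denominator = 1×105 + 10×16.5 + 0.29×99.1 = 298.7
Vm = 61.7 · log₁₀(4.8491) = 61.7 × (0.6857) = 42.31 mV

42 mV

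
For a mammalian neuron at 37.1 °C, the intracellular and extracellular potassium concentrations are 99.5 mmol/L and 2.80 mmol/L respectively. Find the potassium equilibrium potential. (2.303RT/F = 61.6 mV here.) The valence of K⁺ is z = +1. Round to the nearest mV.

E = (61.6/z) · log₁₀([K⁺]_out/[K⁺]_in) with z = +1.
= (61.6/1) · log₁₀(2.80/99.5) = 61.60 · log₁₀(0.02814)
= 61.60 · (-1.5507) = -95.52 mV

-96 mV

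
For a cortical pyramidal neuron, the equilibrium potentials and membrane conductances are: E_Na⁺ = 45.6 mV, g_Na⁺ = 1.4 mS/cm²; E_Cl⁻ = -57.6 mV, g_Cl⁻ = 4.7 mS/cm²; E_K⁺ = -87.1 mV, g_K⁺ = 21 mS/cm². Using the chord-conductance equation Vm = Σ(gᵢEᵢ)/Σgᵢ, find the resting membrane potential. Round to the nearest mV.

Σ gᵢEᵢ = 1.4·(45.6) + 4.7·(-57.6) + 21·(-87.1) = -2035.98
Σ gᵢ = 1.4 + 4.7 + 21 = 27.1
Vm = -2035.98 / 27.1 = -75.13 mV

-75 mV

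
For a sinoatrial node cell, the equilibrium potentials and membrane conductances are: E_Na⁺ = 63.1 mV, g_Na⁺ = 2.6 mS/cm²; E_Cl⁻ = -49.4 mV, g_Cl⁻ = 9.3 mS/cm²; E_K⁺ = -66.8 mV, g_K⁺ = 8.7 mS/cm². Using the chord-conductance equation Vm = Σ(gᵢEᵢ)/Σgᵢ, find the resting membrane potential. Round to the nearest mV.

-43 mV

Σ gᵢEᵢ = 2.6·(63.1) + 9.3·(-49.4) + 8.7·(-66.8) = -876.52
Σ gᵢ = 2.6 + 9.3 + 8.7 = 20.6
Vm = -876.52 / 20.6 = -42.55 mV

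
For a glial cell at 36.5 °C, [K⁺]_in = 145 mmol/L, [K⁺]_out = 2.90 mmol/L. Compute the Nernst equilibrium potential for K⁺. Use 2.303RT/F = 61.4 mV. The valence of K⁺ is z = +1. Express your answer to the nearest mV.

-104 mV

E = (61.4/z) · log₁₀([K⁺]_out/[K⁺]_in) with z = +1.
= (61.4/1) · log₁₀(2.90/145) = 61.40 · log₁₀(0.02)
= 61.40 · (-1.6990) = -104.32 mV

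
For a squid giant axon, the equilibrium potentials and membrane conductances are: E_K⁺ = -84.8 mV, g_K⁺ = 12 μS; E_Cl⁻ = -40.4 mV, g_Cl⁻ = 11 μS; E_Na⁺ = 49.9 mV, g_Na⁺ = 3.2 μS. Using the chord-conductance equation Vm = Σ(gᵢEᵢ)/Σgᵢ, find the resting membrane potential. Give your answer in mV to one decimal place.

Σ gᵢEᵢ = 12·(-84.8) + 11·(-40.4) + 3.2·(49.9) = -1302.32
Σ gᵢ = 12 + 11 + 3.2 = 26.2
Vm = -1302.32 / 26.2 = -49.71 mV

-49.7 mV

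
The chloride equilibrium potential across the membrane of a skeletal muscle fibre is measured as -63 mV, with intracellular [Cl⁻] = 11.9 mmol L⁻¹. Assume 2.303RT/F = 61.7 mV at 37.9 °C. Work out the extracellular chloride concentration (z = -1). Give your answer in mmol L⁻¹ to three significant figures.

Nernst: E = (61.7/-1) · log₁₀([out]/[in]), so log₁₀([out]/[in]) = -63.0 × -1 / 61.7 = 1.0211.
[out]/[in] = 10^(1.0211) = 10.5.
[out] = 10.5 × 11.9 = 124.9 mmol L⁻¹.

125 mmol L⁻¹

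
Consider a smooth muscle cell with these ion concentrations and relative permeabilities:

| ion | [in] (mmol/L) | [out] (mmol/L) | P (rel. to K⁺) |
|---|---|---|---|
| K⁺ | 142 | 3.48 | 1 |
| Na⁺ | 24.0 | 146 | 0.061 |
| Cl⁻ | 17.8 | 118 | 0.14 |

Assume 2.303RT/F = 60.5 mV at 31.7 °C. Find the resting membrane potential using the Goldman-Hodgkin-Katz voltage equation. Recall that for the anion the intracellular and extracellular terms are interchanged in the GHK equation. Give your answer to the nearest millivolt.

-62 mV

Vm = 60.5 · log₁₀[(Σ P·[cation]ₒ + Σ P·[anion]ᵢ) / (Σ P·[cation]ᵢ + Σ P·[anion]ₒ)]
Numerator = 1×3.48 + 0.061×146 + 0.14×17.8 = 14.88
Denominator = 1×142 + 0.061×24.0 + 0.14×118 = 160
Vm = 60.5 · log₁₀(0.092997) = 60.5 × (-1.0315) = -62.41 mV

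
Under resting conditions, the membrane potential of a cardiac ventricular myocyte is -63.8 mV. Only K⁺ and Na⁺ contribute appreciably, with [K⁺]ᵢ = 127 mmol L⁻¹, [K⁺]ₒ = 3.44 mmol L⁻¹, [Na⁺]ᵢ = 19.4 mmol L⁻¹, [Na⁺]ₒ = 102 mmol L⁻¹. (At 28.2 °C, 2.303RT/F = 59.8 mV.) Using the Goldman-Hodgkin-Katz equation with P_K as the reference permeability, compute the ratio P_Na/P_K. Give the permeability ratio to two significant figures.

Let α = P_Na/P_K. GHK: Vm = 59.8·log₁₀[(Kₒ + α·Naₒ)/(Kᵢ + α·Naᵢ)].
10^(Vm/59.8) = 10^(-63.8/59.8) = 0.085726
So 0.085726·(Kᵢ + α·Naᵢ) = Kₒ + α·Naₒ → α = (0.085726·127.0 − 3.44) / (102.0 − 0.085726·19.4)
α = (10.89 − 3.44) / (102.0 − 1.663) = 7.447/100.3 = 0.07422

0.074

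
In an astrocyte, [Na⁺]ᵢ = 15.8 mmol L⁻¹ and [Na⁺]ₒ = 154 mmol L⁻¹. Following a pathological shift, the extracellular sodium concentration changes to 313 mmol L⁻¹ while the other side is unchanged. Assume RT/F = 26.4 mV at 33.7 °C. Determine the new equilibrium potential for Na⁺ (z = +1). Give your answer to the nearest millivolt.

After the shift: [Na⁺]_out = 313, [Na⁺]_in = 15.8 mmol L⁻¹.
E_new = (26.4/1)·ln(313/15.8) = 26.40 · (2.9862) = 78.84 mV

79 mV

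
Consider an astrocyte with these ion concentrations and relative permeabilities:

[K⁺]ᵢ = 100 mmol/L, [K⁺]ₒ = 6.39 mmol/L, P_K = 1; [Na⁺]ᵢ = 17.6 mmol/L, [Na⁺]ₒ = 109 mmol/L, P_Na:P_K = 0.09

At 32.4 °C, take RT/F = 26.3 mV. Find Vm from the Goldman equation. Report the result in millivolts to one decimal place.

-48.3 mV

Vm = 26.3 · ln[(Σ P·[cation]ₒ + Σ P·[anion]ᵢ) / (Σ P·[cation]ᵢ + Σ P·[anion]ₒ)]
Numerator = 1×6.39 + 0.09×109 = 16.2
Denominator = 1×100 + 0.09×17.6 = 101.6
Vm = 26.3 · ln(0.15947) = 26.3 × (-1.8359) = -48.28 mV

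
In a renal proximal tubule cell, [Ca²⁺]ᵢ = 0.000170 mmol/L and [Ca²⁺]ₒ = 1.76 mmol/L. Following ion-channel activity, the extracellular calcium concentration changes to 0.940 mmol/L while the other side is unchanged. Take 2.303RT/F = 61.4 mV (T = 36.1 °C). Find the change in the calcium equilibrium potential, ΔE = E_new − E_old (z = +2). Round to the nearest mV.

-8 mV

E_old = (61.4/2)·log₁₀(1.76/0.000170) = 123.26 mV
E_new = (61.4/2)·log₁₀(0.940/0.000170) = 114.90 mV
ΔE = 114.90 − (123.26) = -8.36 mV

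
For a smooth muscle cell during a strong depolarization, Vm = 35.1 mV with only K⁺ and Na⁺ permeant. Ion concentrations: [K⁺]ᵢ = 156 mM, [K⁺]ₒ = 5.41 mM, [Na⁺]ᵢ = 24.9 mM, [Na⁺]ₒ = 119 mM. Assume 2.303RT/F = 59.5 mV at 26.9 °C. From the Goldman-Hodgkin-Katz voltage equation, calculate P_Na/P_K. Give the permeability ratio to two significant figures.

Let α = P_Na/P_K. GHK: Vm = 59.5·log₁₀[(Kₒ + α·Naₒ)/(Kᵢ + α·Naᵢ)].
10^(Vm/59.5) = 10^(35.1/59.5) = 3.8897
So 3.8897·(Kᵢ + α·Naᵢ) = Kₒ + α·Naₒ → α = (3.8897·156.0 − 5.41) / (119.0 − 3.8897·24.9)
α = (606.8 − 5.41) / (119.0 − 96.85) = 601.4/22.15 = 27.15

27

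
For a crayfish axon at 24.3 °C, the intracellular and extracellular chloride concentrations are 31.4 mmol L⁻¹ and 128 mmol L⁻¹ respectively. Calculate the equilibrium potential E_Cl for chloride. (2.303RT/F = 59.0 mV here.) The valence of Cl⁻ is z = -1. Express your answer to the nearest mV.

-36 mV

E = (59.0/z) · log₁₀([Cl⁻]_out/[Cl⁻]_in) with z = -1.
For an anion, dividing by z = -1 reverses the sign.
= (59.0/-1) · log₁₀(128/31.4) = -59.00 · log₁₀(4.076)
= -59.00 · (0.6103) = -36.01 mV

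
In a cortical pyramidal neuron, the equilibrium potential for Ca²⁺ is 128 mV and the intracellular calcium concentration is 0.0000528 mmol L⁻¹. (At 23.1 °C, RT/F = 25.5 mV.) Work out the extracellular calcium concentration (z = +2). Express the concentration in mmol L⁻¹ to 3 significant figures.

Nernst: E = (25.5/2) · ln([out]/[in]), so ln([out]/[in]) = 128.0 × 2 / 25.5 = 10.0392.
[out]/[in] = e^(10.0392) = 2.291e+04.
[out] = 2.291e+04 × 0.0000528 = 1.21 mmol L⁻¹.

1.21 mmol L⁻¹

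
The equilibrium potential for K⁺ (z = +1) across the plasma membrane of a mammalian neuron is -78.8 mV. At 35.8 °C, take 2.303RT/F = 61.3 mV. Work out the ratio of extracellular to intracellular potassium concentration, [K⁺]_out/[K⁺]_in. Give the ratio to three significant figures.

0.0518

log₁₀([out]/[in]) = E·z/(61.3) = -78.8 × 1 / 61.3 = -1.2855
[out]/[in] = 10^(-1.2855) = 0.05182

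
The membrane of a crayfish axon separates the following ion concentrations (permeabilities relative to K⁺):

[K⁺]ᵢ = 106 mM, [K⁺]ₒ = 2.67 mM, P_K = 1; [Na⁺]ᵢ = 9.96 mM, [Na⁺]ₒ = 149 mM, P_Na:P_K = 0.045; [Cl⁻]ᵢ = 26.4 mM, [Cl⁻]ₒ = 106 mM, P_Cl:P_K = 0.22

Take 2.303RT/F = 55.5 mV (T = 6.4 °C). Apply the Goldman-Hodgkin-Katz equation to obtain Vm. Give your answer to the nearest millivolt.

-52 mV

Vm = 55.5 · log₁₀[(Σ P·[cation]ₒ + Σ P·[anion]ᵢ) / (Σ P·[cation]ᵢ + Σ P·[anion]ₒ)]
Numerator = 1×2.67 + 0.045×149 + 0.22×26.4 = 15.18
Denominator = 1×106 + 0.045×9.96 + 0.22×106 = 129.8
Vm = 55.5 · log₁₀(0.117) = 55.5 × (-0.9318) = -51.72 mV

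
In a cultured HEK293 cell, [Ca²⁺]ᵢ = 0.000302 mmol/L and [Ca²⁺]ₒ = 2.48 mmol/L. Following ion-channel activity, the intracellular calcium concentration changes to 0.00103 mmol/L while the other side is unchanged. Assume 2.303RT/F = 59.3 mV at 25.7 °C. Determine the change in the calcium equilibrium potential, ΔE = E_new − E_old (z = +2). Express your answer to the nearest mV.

E_old = (59.3/2)·log₁₀(2.48/0.000302) = 116.06 mV
E_new = (59.3/2)·log₁₀(2.48/0.00103) = 100.26 mV
ΔE = 100.26 − (116.06) = -15.80 mV

-16 mV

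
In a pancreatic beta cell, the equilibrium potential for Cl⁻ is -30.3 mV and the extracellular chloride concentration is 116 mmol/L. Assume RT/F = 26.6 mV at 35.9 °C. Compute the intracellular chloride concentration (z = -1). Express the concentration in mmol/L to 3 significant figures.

37.1 mmol/L

Nernst: E = (26.6/-1) · ln([out]/[in]), so ln([out]/[in]) = -30.3 × -1 / 26.6 = 1.1391.
[out]/[in] = e^(1.1391) = 3.124.
[in] = 116 / 3.124 = 37.13 mmol/L.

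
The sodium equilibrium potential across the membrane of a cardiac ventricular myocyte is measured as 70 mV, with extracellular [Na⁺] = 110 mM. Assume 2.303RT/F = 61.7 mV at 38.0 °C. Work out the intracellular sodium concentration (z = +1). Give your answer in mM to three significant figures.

Nernst: E = (61.7/1) · log₁₀([out]/[in]), so log₁₀([out]/[in]) = 70.0 × 1 / 61.7 = 1.1345.
[out]/[in] = 10^(1.1345) = 13.63.
[in] = 110 / 13.63 = 8.07 mM.

8.07 mM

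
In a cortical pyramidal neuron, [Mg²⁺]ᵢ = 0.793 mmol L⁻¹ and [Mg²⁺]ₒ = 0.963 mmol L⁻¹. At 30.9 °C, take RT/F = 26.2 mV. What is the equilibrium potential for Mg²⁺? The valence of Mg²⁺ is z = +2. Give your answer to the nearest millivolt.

E = (26.2/z) · ln([Mg²⁺]_out/[Mg²⁺]_in) with z = +2.
= (26.2/2) · ln(0.963/0.793) = 13.10 · ln(1.214)
= 13.10 · (0.1942) = 2.54 mV

3 mV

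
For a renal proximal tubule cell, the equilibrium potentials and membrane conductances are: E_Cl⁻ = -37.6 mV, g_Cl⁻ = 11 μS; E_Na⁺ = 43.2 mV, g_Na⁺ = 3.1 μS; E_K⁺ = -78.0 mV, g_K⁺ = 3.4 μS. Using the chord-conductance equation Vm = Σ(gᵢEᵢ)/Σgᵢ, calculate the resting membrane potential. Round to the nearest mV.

-31 mV

Σ gᵢEᵢ = 11·(-37.6) + 3.1·(43.2) + 3.4·(-78.0) = -544.88
Σ gᵢ = 11 + 3.1 + 3.4 = 17.5
Vm = -544.88 / 17.5 = -31.14 mV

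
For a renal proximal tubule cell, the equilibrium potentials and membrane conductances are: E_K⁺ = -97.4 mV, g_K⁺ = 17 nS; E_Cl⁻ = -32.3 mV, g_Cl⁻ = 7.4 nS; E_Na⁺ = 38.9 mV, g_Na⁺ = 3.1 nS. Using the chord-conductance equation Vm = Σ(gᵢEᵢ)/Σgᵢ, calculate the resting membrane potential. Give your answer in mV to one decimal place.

Σ gᵢEᵢ = 17·(-97.4) + 7.4·(-32.3) + 3.1·(38.9) = -1774.23
Σ gᵢ = 17 + 7.4 + 3.1 = 27.5
Vm = -1774.23 / 27.5 = -64.52 mV

-64.5 mV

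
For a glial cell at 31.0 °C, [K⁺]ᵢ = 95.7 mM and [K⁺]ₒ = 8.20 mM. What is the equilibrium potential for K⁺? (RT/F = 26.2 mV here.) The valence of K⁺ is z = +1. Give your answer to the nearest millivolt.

E = (26.2/z) · ln([K⁺]_out/[K⁺]_in) with z = +1.
= (26.2/1) · ln(8.20/95.7) = 26.20 · ln(0.08568)
= 26.20 · (-2.4571) = -64.38 mV

-64 mV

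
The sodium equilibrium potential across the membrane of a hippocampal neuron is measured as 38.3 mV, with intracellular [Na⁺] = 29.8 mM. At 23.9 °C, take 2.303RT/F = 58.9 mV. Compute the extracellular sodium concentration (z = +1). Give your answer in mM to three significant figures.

133 mM

Nernst: E = (58.9/1) · log₁₀([out]/[in]), so log₁₀([out]/[in]) = 38.3 × 1 / 58.9 = 0.6503.
[out]/[in] = 10^(0.6503) = 4.469.
[out] = 4.469 × 29.8 = 133.2 mM.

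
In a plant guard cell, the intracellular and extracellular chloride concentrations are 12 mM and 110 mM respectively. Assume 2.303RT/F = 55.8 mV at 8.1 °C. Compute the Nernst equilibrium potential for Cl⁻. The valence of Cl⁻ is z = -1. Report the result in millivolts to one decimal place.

-53.7 mV

E = (55.8/z) · log₁₀([Cl⁻]_out/[Cl⁻]_in) with z = -1.
For an anion, dividing by z = -1 reverses the sign.
= (55.8/-1) · log₁₀(110/12) = -55.80 · log₁₀(9.167)
= -55.80 · (0.9622) = -53.69 mV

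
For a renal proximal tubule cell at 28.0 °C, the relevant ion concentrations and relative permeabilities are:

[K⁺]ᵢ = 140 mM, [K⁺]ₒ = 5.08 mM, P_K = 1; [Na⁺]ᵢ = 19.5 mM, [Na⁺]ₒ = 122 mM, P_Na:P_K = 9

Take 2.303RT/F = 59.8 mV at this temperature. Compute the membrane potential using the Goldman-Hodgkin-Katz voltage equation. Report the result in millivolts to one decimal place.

32.5 mV

Vm = 59.8 · log₁₀[(Σ P·[cation]ₒ + Σ P·[anion]ᵢ) / (Σ P·[cation]ᵢ + Σ P·[anion]ₒ)]
Numerator = 1×5.08 + 9×122 = 1103
Denominator = 1×140 + 9×19.5 = 315.5
Vm = 59.8 · log₁₀(3.4963) = 59.8 × (0.5436) = 32.51 mV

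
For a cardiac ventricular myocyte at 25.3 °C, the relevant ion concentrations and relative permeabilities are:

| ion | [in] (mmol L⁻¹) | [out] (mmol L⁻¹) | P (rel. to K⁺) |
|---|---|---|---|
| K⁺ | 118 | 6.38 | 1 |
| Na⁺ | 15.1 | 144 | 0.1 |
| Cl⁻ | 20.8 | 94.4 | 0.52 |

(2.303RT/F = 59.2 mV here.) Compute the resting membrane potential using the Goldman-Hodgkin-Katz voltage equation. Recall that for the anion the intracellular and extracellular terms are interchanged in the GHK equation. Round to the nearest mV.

Vm = 59.2 · log₁₀[(Σ P·[cation]ₒ + Σ P·[anion]ᵢ) / (Σ P·[cation]ᵢ + Σ P·[anion]ₒ)]
Numerator = 1×6.38 + 0.1×144 + 0.52×20.8 = 31.6
Denominator = 1×118 + 0.1×15.1 + 0.52×94.4 = 168.6
Vm = 59.2 · log₁₀(0.1874) = 59.2 × (-0.7272) = -43.05 mV

-43 mV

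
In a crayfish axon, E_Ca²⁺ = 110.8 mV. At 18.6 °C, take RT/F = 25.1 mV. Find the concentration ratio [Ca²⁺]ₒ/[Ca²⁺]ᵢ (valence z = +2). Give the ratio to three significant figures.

6830

ln([out]/[in]) = E·z/(25.1) = 110.8 × 2 / 25.1 = 8.8287
[out]/[in] = e^(8.8287) = 6827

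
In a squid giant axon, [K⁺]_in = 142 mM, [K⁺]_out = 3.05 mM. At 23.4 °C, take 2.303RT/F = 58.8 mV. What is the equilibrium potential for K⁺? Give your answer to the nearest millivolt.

E = (58.8/z) · log₁₀([K⁺]_out/[K⁺]_in) with z = +1.
= (58.8/1) · log₁₀(3.05/142) = 58.80 · log₁₀(0.02148)
= 58.80 · (-1.6680) = -98.08 mV

-98 mV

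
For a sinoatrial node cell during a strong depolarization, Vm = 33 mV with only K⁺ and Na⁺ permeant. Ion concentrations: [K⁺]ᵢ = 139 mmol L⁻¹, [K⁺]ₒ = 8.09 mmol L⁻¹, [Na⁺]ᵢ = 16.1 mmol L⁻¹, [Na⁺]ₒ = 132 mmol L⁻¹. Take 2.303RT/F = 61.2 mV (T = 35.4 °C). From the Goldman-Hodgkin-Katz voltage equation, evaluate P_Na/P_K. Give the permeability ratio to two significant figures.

Let α = P_Na/P_K. GHK: Vm = 61.2·log₁₀[(Kₒ + α·Naₒ)/(Kᵢ + α·Naᵢ)].
10^(Vm/61.2) = 10^(33.0/61.2) = 3.4611
So 3.4611·(Kᵢ + α·Naᵢ) = Kₒ + α·Naₒ → α = (3.4611·139.0 − 8.09) / (132.0 − 3.4611·16.1)
α = (481.1 − 8.09) / (132.0 − 55.72) = 473/76.28 = 6.201

6.2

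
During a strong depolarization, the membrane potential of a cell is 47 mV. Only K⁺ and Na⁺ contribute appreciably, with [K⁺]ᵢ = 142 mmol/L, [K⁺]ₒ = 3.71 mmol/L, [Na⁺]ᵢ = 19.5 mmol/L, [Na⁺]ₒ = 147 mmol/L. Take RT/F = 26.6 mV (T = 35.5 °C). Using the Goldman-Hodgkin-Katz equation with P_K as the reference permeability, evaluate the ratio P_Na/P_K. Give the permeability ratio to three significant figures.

Let α = P_Na/P_K. GHK: Vm = 26.6·ln[(Kₒ + α·Naₒ)/(Kᵢ + α·Naᵢ)].
e^(Vm/26.6) = e^(47.0/26.6) = 5.8528
So 5.8528·(Kᵢ + α·Naᵢ) = Kₒ + α·Naₒ → α = (5.8528·142.0 − 3.71) / (147.0 − 5.8528·19.5)
α = (831.1 − 3.71) / (147.0 − 114.1) = 827.4/32.87 = 25.17

25.2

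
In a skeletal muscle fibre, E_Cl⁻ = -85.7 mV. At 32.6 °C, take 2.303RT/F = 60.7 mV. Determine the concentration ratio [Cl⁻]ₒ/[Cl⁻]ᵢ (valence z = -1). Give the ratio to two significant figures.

log₁₀([out]/[in]) = E·z/(60.7) = -85.7 × -1 / 60.7 = 1.4119
[out]/[in] = 10^(1.4119) = 25.81

26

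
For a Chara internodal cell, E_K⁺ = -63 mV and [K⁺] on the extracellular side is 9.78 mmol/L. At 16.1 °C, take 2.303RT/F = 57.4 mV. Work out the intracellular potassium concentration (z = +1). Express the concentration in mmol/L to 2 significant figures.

Nernst: E = (57.4/1) · log₁₀([out]/[in]), so log₁₀([out]/[in]) = -63.0 × 1 / 57.4 = -1.0976.
[out]/[in] = 10^(-1.0976) = 0.07988.
[in] = 9.78 / 0.07988 = 122.4 mmol/L.

120 mmol/L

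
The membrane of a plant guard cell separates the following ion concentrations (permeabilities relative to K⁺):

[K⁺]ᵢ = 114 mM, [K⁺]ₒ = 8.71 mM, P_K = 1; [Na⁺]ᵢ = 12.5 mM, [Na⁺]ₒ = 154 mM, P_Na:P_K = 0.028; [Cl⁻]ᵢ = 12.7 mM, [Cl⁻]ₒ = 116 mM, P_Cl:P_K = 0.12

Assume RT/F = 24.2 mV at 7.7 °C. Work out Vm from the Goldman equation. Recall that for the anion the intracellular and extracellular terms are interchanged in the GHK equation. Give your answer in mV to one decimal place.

-52.7 mV

Vm = 24.2 · ln[(Σ P·[cation]ₒ + Σ P·[anion]ᵢ) / (Σ P·[cation]ᵢ + Σ P·[anion]ₒ)]
Numerator = 1×8.71 + 0.028×154 + 0.12×12.7 = 14.55
Denominator = 1×114 + 0.028×12.5 + 0.12×116 = 128.3
Vm = 24.2 · ln(0.1134) = 24.2 × (-2.1768) = -52.68 mV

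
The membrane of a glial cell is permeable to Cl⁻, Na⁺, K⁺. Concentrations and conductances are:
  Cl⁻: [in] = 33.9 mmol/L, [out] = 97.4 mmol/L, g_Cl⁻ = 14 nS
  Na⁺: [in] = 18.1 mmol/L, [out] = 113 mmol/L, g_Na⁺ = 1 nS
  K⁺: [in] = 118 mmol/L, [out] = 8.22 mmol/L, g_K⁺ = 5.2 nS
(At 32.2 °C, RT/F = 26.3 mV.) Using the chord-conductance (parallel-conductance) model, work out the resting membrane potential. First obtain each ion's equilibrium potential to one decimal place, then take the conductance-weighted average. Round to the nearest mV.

E_Cl⁻ = (26.3/-1)·ln(97.4/33.9) = -27.8 mV
E_Na⁺ = (26.3/1)·ln(113/18.1) = 48.2 mV
E_K⁺ = (26.3/1)·ln(8.22/118) = -70.1 mV
Vm = (Σ gᵢEᵢ)/(Σ gᵢ) = (14·-27.8 + 1·48.2 + 5.2·-70.1) / (14 + 1 + 5.2)
= -705.52 / 20.2 = -34.93 mV

-35 mV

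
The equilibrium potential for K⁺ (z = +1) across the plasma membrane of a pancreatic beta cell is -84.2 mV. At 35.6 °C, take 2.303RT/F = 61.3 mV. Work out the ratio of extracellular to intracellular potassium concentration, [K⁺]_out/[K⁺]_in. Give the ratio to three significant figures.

log₁₀([out]/[in]) = E·z/(61.3) = -84.2 × 1 / 61.3 = -1.3736
[out]/[in] = 10^(-1.3736) = 0.04231

0.0423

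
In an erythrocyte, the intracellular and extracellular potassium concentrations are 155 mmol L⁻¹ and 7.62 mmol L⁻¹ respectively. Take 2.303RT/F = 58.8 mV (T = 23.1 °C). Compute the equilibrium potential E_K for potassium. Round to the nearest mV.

-77 mV

E = (58.8/z) · log₁₀([K⁺]_out/[K⁺]_in) with z = +1.
= (58.8/1) · log₁₀(7.62/155) = 58.80 · log₁₀(0.04916)
= 58.80 · (-1.3084) = -76.93 mV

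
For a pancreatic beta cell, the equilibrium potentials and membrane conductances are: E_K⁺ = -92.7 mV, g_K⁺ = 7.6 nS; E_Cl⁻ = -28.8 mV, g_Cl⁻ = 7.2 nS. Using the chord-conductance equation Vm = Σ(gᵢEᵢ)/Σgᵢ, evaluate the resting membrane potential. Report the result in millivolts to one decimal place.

-61.6 mV

Σ gᵢEᵢ = 7.6·(-92.7) + 7.2·(-28.8) = -911.88
Σ gᵢ = 7.6 + 7.2 = 14.8
Vm = -911.88 / 14.8 = -61.61 mV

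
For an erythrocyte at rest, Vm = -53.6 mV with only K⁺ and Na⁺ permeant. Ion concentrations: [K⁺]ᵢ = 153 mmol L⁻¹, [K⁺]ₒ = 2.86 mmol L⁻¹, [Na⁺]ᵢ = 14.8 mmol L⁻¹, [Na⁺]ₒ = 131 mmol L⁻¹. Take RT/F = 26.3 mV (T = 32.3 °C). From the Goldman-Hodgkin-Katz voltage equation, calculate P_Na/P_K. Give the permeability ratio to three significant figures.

Let α = P_Na/P_K. GHK: Vm = 26.3·ln[(Kₒ + α·Naₒ)/(Kᵢ + α·Naᵢ)].
e^(Vm/26.3) = e^(-53.6/26.3) = 0.13029
So 0.13029·(Kᵢ + α·Naᵢ) = Kₒ + α·Naₒ → α = (0.13029·153.0 − 2.86) / (131.0 − 0.13029·14.8)
α = (19.93 − 2.86) / (131.0 − 1.928) = 17.07/129.1 = 0.1323

0.132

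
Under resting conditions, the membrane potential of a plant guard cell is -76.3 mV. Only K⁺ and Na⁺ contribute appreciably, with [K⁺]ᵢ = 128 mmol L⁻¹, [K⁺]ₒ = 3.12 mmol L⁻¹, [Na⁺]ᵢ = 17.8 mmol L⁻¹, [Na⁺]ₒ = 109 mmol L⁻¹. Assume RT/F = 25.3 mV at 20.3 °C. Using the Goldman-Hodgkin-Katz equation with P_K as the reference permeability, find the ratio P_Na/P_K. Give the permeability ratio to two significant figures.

0.029

Let α = P_Na/P_K. GHK: Vm = 25.3·ln[(Kₒ + α·Naₒ)/(Kᵢ + α·Naᵢ)].
e^(Vm/25.3) = e^(-76.3/25.3) = 0.049006
So 0.049006·(Kᵢ + α·Naᵢ) = Kₒ + α·Naₒ → α = (0.049006·128.0 − 3.12) / (109.0 − 0.049006·17.8)
α = (6.273 − 3.12) / (109.0 − 0.8723) = 3.153/108.1 = 0.02916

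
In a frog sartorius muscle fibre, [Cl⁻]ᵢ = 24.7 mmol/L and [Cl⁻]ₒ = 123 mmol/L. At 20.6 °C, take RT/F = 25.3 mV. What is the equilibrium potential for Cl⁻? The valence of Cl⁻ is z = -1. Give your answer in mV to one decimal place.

-40.6 mV

E = (25.3/z) · ln([Cl⁻]_out/[Cl⁻]_in) with z = -1.
For an anion, dividing by z = -1 reverses the sign.
= (25.3/-1) · ln(123/24.7) = -25.30 · ln(4.98)
= -25.30 · (1.6054) = -40.62 mV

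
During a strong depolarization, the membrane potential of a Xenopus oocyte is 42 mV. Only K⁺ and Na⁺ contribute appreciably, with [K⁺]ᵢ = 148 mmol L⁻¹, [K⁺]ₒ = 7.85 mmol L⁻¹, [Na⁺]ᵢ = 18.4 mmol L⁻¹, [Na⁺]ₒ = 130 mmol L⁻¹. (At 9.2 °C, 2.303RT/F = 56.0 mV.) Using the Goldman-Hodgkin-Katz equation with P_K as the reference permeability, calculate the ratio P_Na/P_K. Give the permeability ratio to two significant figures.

31

Let α = P_Na/P_K. GHK: Vm = 56.0·log₁₀[(Kₒ + α·Naₒ)/(Kᵢ + α·Naᵢ)].
10^(Vm/56.0) = 10^(42.0/56.0) = 5.6234
So 5.6234·(Kᵢ + α·Naᵢ) = Kₒ + α·Naₒ → α = (5.6234·148.0 − 7.85) / (130.0 − 5.6234·18.4)
α = (832.3 − 7.85) / (130.0 − 103.5) = 824.4/26.53 = 31.08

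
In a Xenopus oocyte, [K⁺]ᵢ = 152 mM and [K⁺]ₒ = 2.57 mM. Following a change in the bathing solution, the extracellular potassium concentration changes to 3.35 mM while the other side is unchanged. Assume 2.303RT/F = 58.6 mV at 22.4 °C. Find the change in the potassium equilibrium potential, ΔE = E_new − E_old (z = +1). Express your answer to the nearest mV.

7 mV

E_old = (58.6/1)·log₁₀(2.57/152) = -103.83 mV
E_new = (58.6/1)·log₁₀(3.35/152) = -97.09 mV
ΔE = -97.09 − (-103.83) = 6.75 mV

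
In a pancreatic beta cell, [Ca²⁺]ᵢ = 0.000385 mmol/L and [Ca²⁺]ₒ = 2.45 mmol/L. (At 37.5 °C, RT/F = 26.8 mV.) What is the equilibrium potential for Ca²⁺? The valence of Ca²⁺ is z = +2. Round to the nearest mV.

E = (26.8/z) · ln([Ca²⁺]_out/[Ca²⁺]_in) with z = +2.
= (26.8/2) · ln(2.45/0.000385) = 13.40 · ln(6364)
= 13.40 · (8.7584) = 117.36 mV

117 mV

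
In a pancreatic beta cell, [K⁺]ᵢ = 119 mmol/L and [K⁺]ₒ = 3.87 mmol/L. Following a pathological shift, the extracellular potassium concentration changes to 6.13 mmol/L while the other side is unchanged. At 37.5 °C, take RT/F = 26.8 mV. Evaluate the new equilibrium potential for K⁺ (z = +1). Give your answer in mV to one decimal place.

-79.5 mV

After the shift: [K⁺]_out = 6.13, [K⁺]_in = 119 mmol/L.
E_new = (26.8/1)·ln(6.13/119) = 26.80 · (-2.9659) = -79.49 mV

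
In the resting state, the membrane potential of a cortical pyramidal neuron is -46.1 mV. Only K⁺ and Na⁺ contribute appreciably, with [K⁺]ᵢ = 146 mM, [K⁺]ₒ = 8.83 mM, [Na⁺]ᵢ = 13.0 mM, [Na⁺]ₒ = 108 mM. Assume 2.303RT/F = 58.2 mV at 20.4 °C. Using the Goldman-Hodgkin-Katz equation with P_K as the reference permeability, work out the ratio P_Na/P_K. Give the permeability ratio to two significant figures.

Let α = P_Na/P_K. GHK: Vm = 58.2·log₁₀[(Kₒ + α·Naₒ)/(Kᵢ + α·Naᵢ)].
10^(Vm/58.2) = 10^(-46.1/58.2) = 0.1614
So 0.1614·(Kᵢ + α·Naᵢ) = Kₒ + α·Naₒ → α = (0.1614·146.0 − 8.83) / (108.0 − 0.1614·13.0)
α = (23.56 − 8.83) / (108.0 − 2.098) = 14.73/105.9 = 0.1391

0.14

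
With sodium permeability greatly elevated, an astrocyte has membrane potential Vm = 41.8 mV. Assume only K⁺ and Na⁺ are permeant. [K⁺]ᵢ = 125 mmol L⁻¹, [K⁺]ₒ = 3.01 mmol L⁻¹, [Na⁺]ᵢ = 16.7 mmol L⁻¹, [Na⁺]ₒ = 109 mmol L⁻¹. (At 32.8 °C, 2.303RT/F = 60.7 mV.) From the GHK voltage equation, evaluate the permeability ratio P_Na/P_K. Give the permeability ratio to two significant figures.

22

Let α = P_Na/P_K. GHK: Vm = 60.7·log₁₀[(Kₒ + α·Naₒ)/(Kᵢ + α·Naᵢ)].
10^(Vm/60.7) = 10^(41.8/60.7) = 4.8824
So 4.8824·(Kᵢ + α·Naᵢ) = Kₒ + α·Naₒ → α = (4.8824·125.0 − 3.01) / (109.0 − 4.8824·16.7)
α = (610.3 − 3.01) / (109.0 − 81.54) = 607.3/27.46 = 22.11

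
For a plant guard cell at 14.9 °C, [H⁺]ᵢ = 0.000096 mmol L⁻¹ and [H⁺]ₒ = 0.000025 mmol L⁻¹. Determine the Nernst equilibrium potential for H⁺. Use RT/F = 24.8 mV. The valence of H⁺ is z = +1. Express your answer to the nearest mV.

-33 mV

E = (24.8/z) · ln([H⁺]_out/[H⁺]_in) with z = +1.
= (24.8/1) · ln(0.000025/0.000096) = 24.80 · ln(0.2604)
= 24.80 · (-1.3455) = -33.37 mV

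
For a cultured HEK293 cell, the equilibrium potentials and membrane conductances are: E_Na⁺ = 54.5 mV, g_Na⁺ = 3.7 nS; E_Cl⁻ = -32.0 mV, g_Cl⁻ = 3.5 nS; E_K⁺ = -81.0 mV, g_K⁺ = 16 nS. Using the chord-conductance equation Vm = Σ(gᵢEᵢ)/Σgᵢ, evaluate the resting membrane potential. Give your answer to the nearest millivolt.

Σ gᵢEᵢ = 3.7·(54.5) + 3.5·(-32.0) + 16·(-81.0) = -1206.35
Σ gᵢ = 3.7 + 3.5 + 16 = 23.2
Vm = -1206.35 / 23.2 = -52.00 mV

-52 mV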